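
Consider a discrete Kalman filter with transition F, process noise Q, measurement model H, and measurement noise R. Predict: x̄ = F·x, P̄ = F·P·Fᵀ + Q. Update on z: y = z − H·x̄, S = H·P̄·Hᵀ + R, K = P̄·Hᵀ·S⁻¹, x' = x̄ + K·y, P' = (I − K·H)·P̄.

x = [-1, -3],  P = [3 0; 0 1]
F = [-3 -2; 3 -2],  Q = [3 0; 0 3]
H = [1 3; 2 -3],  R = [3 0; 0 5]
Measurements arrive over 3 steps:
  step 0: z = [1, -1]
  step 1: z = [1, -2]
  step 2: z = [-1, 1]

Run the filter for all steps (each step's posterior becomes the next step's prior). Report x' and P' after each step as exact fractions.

step 0: x̄ = F·x = [9, 3]
step 0: P̄ = F·P·Fᵀ + Q = [34 -23; -23 34]
step 0: y = z − H·x̄ = [-17, -10]
step 0: S = H·P̄·Hᵀ + R = [205 -307; -307 723]
step 0: K = P̄·Hᵀ·S⁻¹ = [8377/26983 8670/26983; 11681/53966 -6087/53966]
step 0: x' = x̄ + K·y = [13738/26983, 24191/53966]
step 0: P' = (I − K·H)·P̄ = [22827/26983 768/26983; 768/26983 11169/53966]
step 1: x̄ = F·x = [-65405/26983, 17023/26983]
step 1: P̄ = F·P·Fᵀ + Q = [317946/26983 -183105/26983; -183105/26983 299514/26983]
step 1: y = z − H·x̄ = [41319/26983, 127913/26983]
step 1: S = H·P̄·Hᵀ + R = [1995891/26983 -2609049/26983; -2609049/26983 6299585/26983]
step 1: K = P̄·Hᵀ·S⁻¹ = [10097311/35615933 10882722/35615933; 14912553/71231866 -8124831/71231866]
step 1: x' = x̄ + K·y = [-19279090/35615933, 14629217/35615933]
step 1: P' = (I − K·H)·P̄ = [28235181/35615933 685584/35615933; 685584/35615933 14455497/71231866]
step 2: x̄ = F·x = [28578836/35615933, -87095704/35615933]
step 2: P̄ = F·P·Fᵀ + Q = [398102430/35615933 -225205635/35615933; -225205635/35615933 381648414/35615933]
step 2: y = z − H·x̄ = [197092343/35615933, -282828851/35615933]
step 2: S = H·P̄·Hᵀ + R = [2588552145/35615933 -3314247771/35615933; -3314247771/35615933 7907792731/35615933]
step 2: K = P̄·Hᵀ·S⁻¹ = [12557371705/44387884623 4508181550/14795961541; 18584411035/88775769246 -3373704119/29591923082]
step 2: x' = x̄ + K·y = [-2291545679/44387884623, -16939054042/44387884623]
step 2: P' = (I − K·H)·P̄ = [11699426485/14795961541 285981740/14795961541; 285981740/14795961541 6004149185/29591923082]

step 0: x' = [13738/26983, 24191/53966], P' = [22827/26983 768/26983; 768/26983 11169/53966]
step 1: x' = [-19279090/35615933, 14629217/35615933], P' = [28235181/35615933 685584/35615933; 685584/35615933 14455497/71231866]
step 2: x' = [-2291545679/44387884623, -16939054042/44387884623], P' = [11699426485/14795961541 285981740/14795961541; 285981740/14795961541 6004149185/29591923082]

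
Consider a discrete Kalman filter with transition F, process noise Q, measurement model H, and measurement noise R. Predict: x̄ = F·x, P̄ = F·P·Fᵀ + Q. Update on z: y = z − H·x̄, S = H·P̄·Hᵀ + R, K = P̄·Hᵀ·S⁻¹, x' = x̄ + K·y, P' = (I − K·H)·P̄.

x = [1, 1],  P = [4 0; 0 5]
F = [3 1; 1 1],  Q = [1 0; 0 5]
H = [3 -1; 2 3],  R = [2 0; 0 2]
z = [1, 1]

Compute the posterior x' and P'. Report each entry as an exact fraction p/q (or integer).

x̄ = F·x = [4, 2]
P̄ = F·P·Fᵀ + Q = [42 17; 17 14]
y = z − H·x̄ = [-9, -13]
S = H·P̄·Hᵀ + R = [292 329; 329 500]
K = P̄·Hᵀ·S⁻¹ = [10085/37759 3559/37759; -6504/37759 10019/37759]
x' = x̄ + K·y = [14004/37759, 3807/37759]
P' = (I − K·H)·P̄ = [6148/37759 -1726/37759; -1726/37759 7830/37759]

x' = [14004/37759, 3807/37759]
P' = [6148/37759 -1726/37759; -1726/37759 7830/37759]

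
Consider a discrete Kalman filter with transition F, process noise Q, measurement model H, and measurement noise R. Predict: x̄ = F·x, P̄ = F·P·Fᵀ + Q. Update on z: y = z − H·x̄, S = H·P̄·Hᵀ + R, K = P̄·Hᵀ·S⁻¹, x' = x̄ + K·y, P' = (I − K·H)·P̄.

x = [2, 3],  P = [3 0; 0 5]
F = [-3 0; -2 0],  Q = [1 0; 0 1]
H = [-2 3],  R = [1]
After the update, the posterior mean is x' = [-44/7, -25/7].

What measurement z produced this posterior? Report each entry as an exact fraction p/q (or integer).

x̄ = F·x = [-6, -4]
P̄ = F·P·Fᵀ + Q = [28 18; 18 13]
S = H·P̄·Hᵀ + R = [14]
K = P̄·Hᵀ·S⁻¹ = [-1/7; 3/14]
x' − x̄ = [-2/7, 3/7] = K·y
y = (KᵀK)⁻¹·Kᵀ·(x' − x̄) = [2]
z = y + H·x̄ = [2] + [0] = [2]

z = [2]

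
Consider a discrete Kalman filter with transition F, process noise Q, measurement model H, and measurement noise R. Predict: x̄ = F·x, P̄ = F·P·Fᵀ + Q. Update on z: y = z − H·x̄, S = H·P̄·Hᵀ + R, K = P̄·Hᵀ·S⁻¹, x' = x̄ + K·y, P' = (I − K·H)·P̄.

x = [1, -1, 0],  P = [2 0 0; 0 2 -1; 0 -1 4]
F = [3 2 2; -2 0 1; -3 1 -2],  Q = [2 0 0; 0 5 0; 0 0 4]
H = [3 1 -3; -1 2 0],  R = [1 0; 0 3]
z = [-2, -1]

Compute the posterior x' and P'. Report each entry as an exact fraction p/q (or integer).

x' = [-89405/56596, -74247/56596, -153227/113192]
P' = [121005/28298 53487/28298 275255/56596; 53487/28298 43791/28298 135013/56596; 275255/56596 135013/56596 647485/113192]

x̄ = F·x = [1, -2, -4]
P̄ = F·P·Fᵀ + Q = [36 -6 -28; -6 17 3; -28 3 44]
y = z − H·x̄ = [-15, 4]
S = H·P̄·Hᵀ + R = [1188 -206; -206 131]
K = P̄·Hᵀ·S⁻¹ = [7239/56596 -4677/28298; 3465/56596 11365/28298; -20899/113192 -1743/56596]
x' = x̄ + K·y = [-89405/56596, -74247/56596, -153227/113192]
P' = (I − K·H)·P̄ = [121005/28298 53487/28298 275255/56596; 53487/28298 43791/28298 135013/56596; 275255/56596 135013/56596 647485/113192]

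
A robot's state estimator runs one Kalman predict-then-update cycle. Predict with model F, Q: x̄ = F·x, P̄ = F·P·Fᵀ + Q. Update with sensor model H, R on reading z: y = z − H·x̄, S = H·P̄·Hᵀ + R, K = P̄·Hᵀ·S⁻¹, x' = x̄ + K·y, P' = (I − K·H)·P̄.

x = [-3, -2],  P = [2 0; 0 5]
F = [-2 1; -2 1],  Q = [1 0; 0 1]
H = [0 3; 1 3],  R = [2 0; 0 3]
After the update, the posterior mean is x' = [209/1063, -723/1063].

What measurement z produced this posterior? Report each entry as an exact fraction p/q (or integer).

x̄ = F·x = [4, 4]
P̄ = F·P·Fᵀ + Q = [14 13; 13 14]
S = H·P̄·Hᵀ + R = [128 165; 165 221]
K = P̄·Hᵀ·S⁻¹ = [-126/1063 349/1063; 207/1063 110/1063]
x' − x̄ = [-4043/1063, -4975/1063] = K·y
y = (KᵀK)⁻¹·Kᵀ·(x' − x̄) = [-15, -17]
z = y + H·x̄ = [-15, -17] + [12, 16] = [-3, -1]

z = [-3, -1]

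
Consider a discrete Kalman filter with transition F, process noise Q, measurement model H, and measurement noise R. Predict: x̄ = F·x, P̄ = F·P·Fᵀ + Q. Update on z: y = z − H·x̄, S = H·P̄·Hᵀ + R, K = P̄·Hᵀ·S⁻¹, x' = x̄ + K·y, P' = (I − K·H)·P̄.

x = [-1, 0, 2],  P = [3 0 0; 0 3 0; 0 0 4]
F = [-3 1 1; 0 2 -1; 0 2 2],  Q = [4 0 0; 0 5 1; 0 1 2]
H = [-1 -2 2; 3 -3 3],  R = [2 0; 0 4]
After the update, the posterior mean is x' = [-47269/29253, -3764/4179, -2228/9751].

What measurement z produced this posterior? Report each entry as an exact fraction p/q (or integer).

x̄ = F·x = [5, -2, 4]
P̄ = F·P·Fᵀ + Q = [38 2 14; 2 21 5; 14 5 30]
S = H·P̄·Hᵀ + R = [156 168; 168 931]
K = P̄·Hᵀ·S⁻¹ = [-2731/8358 2146/9751; -251/1194 -10/1393; 165/1393 1017/9751]
x' − x̄ = [-193534/29253, 4594/4179, -41232/9751] = K·y
y = (KᵀK)⁻¹·Kᵀ·(x' − x̄) = [-4, -36]
z = y + H·x̄ = [-4, -36] + [7, 33] = [3, -3]

z = [3, -3]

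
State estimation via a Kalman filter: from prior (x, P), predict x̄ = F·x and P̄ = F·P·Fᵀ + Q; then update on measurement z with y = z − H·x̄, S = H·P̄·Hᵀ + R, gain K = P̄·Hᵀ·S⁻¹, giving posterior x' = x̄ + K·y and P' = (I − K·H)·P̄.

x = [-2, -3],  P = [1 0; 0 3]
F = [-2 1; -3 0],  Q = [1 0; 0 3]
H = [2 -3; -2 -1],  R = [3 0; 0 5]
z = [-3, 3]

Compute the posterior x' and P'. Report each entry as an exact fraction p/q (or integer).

x̄ = F·x = [1, 6]
P̄ = F·P·Fᵀ + Q = [8 6; 6 12]
y = z − H·x̄ = [13, 11]
S = H·P̄·Hᵀ + R = [71 28; 28 73]
K = P̄·Hᵀ·S⁻¹ = [470/4399 -1506/4399; -1080/4399 -1032/4399]
x' = x̄ + K·y = [-6057/4399, 1002/4399]
P' = (I − K·H)·P̄ = [3000/4399 1530/4399; 1530/4399 2100/4399]

x' = [-6057/4399, 1002/4399]
P' = [3000/4399 1530/4399; 1530/4399 2100/4399]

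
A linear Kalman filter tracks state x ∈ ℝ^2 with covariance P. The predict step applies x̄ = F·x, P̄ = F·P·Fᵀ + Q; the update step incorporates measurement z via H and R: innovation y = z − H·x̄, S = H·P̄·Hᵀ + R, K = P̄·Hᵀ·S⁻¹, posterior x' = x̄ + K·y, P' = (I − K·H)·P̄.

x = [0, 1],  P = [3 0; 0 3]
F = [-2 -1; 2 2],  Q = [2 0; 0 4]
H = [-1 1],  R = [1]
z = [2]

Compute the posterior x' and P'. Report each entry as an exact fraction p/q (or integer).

x' = [-47/82, 59/41]
P' = [169/82 67/41; 67/41 90/41]

x̄ = F·x = [-1, 2]
P̄ = F·P·Fᵀ + Q = [17 -18; -18 28]
y = z − H·x̄ = [-1]
S = H·P̄·Hᵀ + R = [82]
K = P̄·Hᵀ·S⁻¹ = [-35/82; 23/41]
x' = x̄ + K·y = [-47/82, 59/41]
P' = (I − K·H)·P̄ = [169/82 67/41; 67/41 90/41]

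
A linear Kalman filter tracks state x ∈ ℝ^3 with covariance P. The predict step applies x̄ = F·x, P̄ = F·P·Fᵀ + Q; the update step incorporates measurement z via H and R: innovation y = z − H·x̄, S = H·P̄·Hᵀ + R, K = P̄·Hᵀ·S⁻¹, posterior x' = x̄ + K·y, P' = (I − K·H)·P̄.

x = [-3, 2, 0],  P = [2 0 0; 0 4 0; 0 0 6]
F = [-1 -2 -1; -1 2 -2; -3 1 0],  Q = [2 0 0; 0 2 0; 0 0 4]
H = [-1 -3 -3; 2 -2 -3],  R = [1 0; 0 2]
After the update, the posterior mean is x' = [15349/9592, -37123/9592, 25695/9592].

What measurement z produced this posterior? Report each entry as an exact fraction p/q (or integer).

z = [2, 3]

x̄ = F·x = [-1, 7, 11]
P̄ = F·P·Fᵀ + Q = [26 -2 -2; -2 44 14; -2 14 26]
S = H·P̄·Hᵀ + R = [885 670; 670 724]
K = P̄·Hᵀ·S⁻¹ = [-12919/47960 6425/19184; -8687/47960 -335/19184; -2933/47960 -1829/19184]
x' − x̄ = [24941/9592, -104267/9592, -79817/9592] = K·y
y = (KᵀK)⁻¹·Kᵀ·(x' − x̄) = [55, 52]
z = y + H·x̄ = [55, 52] + [-53, -49] = [2, 3]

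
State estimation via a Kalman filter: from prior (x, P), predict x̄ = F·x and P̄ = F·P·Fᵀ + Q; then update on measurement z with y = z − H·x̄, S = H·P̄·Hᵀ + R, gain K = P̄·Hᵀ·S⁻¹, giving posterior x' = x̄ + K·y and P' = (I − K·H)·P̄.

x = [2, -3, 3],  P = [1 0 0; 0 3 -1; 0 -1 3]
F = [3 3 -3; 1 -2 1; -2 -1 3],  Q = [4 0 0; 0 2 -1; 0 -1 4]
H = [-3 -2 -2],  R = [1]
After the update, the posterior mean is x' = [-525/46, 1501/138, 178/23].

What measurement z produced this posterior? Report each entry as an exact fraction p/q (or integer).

z = [-3]

x̄ = F·x = [-12, 11, 8]
P̄ = F·P·Fᵀ + Q = [85 -33 -54; -33 22 19; -54 19 44]
S = H·P̄·Hᵀ + R = [138]
K = P̄·Hᵀ·S⁻¹ = [-27/46; 17/138; 6/23]
x' − x̄ = [27/46, -17/138, -6/23] = K·y
y = (KᵀK)⁻¹·Kᵀ·(x' − x̄) = [-1]
z = y + H·x̄ = [-1] + [-2] = [-3]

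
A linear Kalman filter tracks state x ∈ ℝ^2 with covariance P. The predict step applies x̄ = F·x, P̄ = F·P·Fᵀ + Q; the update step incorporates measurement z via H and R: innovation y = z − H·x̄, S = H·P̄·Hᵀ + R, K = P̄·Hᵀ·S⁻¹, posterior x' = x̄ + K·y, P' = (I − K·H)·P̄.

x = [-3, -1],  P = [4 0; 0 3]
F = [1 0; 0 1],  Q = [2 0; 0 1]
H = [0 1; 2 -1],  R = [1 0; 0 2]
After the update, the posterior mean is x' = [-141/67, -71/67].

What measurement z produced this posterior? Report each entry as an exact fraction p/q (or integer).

z = [-1, -3]

x̄ = F·x = [-3, -1]
P̄ = F·P·Fᵀ + Q = [6 0; 0 4]
S = H·P̄·Hᵀ + R = [5 -4; -4 30]
K = P̄·Hᵀ·S⁻¹ = [24/67 30/67; 52/67 -2/67]
x' − x̄ = [60/67, -4/67] = K·y
y = (KᵀK)⁻¹·Kᵀ·(x' − x̄) = [0, 2]
z = y + H·x̄ = [0, 2] + [-1, -5] = [-1, -3]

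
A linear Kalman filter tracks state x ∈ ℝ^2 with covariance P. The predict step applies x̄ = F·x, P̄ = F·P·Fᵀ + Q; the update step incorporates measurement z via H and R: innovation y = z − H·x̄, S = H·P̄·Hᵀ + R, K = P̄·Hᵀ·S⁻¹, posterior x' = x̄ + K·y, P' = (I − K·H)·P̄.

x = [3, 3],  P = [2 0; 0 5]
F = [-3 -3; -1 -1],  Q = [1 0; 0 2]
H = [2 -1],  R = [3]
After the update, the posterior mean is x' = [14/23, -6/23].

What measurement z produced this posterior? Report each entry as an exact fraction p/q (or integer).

x̄ = F·x = [-18, -6]
P̄ = F·P·Fᵀ + Q = [64 21; 21 9]
S = H·P̄·Hᵀ + R = [184]
K = P̄·Hᵀ·S⁻¹ = [107/184; 33/184]
x' − x̄ = [428/23, 132/23] = K·y
y = (KᵀK)⁻¹·Kᵀ·(x' − x̄) = [32]
z = y + H·x̄ = [32] + [-30] = [2]

z = [2]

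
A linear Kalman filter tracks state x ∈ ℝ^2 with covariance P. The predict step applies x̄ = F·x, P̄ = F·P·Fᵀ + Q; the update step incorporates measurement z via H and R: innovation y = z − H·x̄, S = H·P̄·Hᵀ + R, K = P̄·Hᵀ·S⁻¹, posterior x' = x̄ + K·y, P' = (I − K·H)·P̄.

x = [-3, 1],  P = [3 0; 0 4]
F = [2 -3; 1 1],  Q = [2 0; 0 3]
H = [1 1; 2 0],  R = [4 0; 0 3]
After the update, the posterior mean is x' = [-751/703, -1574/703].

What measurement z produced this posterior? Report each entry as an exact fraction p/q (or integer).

z = [-3, -2]

x̄ = F·x = [-9, -2]
P̄ = F·P·Fᵀ + Q = [50 -6; -6 10]
S = H·P̄·Hᵀ + R = [52 88; 88 203]
K = P̄·Hᵀ·S⁻¹ = [33/703 332/703; 467/703 -244/703]
x' − x̄ = [5576/703, -168/703] = K·y
y = (KᵀK)⁻¹·Kᵀ·(x' − x̄) = [8, 16]
z = y + H·x̄ = [8, 16] + [-11, -18] = [-3, -2]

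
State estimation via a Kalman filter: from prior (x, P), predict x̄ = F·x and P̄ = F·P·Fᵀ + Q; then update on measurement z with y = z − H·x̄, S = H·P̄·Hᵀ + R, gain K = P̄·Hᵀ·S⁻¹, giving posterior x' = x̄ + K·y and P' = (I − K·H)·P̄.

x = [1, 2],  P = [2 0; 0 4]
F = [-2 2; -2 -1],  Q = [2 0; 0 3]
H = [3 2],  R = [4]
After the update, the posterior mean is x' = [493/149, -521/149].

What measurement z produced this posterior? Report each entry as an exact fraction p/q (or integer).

z = [3]

x̄ = F·x = [2, -4]
P̄ = F·P·Fᵀ + Q = [26 0; 0 15]
S = H·P̄·Hᵀ + R = [298]
K = P̄·Hᵀ·S⁻¹ = [39/149; 15/149]
x' − x̄ = [195/149, 75/149] = K·y
y = (KᵀK)⁻¹·Kᵀ·(x' − x̄) = [5]
z = y + H·x̄ = [5] + [-2] = [3]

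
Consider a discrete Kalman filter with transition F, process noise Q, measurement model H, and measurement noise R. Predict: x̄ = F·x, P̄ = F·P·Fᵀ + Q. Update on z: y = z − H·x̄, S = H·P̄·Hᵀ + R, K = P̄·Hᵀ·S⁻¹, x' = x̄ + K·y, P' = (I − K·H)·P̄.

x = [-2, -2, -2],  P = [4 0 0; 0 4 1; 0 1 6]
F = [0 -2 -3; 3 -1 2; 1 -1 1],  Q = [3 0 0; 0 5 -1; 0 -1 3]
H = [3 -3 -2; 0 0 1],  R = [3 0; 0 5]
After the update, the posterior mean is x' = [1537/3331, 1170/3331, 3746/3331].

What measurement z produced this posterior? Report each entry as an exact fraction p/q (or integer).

z = [-2, 1]

x̄ = F·x = [10, -8, -2]
P̄ = F·P·Fᵀ + Q = [85 -29 -9; -29 65 24; -9 24 15]
S = H·P̄·Hᵀ + R = [2331 -129; -129 20]
K = P̄·Hᵀ·S⁻¹ = [671/3331 2829/3331; -1168/9993 1486/3331; -215/9993 2036/3331]
x' − x̄ = [-31773/3331, 27818/3331, 10408/3331] = K·y
y = (KᵀK)⁻¹·Kᵀ·(x' − x̄) = [-60, 3]
z = y + H·x̄ = [-60, 3] + [58, -2] = [-2, 1]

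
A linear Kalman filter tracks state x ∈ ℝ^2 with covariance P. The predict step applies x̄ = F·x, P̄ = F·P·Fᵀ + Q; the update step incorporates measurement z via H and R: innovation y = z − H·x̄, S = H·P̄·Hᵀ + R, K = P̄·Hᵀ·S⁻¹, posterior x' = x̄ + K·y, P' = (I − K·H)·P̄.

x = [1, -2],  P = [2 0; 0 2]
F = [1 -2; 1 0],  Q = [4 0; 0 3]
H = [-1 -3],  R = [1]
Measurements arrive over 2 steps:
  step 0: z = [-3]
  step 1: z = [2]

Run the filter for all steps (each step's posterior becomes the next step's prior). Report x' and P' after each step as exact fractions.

step 0: x̄ = F·x = [5, 1]
step 0: P̄ = F·P·Fᵀ + Q = [14 2; 2 5]
step 0: y = z − H·x̄ = [5]
step 0: S = H·P̄·Hᵀ + R = [72]
step 0: K = P̄·Hᵀ·S⁻¹ = [-5/18; -17/72]
step 0: x' = x̄ + K·y = [65/18, -13/72]
step 0: P' = (I − K·H)·P̄ = [76/9 -49/18; -49/18 71/72]
step 1: x̄ = F·x = [143/36, 65/18]
step 1: P̄ = F·P·Fᵀ + Q = [491/18 125/9; 125/9 103/9]
step 1: y = z − H·x̄ = [605/36]
step 1: S = H·P̄·Hᵀ + R = [3863/18]
step 1: K = P̄·Hᵀ·S⁻¹ = [-1241/3863; -868/3863]
step 1: x' = x̄ + K·y = [-5511/3863, -1275/7726]
step 1: P' = (I − K·H)·P̄ = [19814/3863 -6191/3863; -6191/3863 2353/3863]

step 0: x' = [65/18, -13/72], P' = [76/9 -49/18; -49/18 71/72]
step 1: x' = [-5511/3863, -1275/7726], P' = [19814/3863 -6191/3863; -6191/3863 2353/3863]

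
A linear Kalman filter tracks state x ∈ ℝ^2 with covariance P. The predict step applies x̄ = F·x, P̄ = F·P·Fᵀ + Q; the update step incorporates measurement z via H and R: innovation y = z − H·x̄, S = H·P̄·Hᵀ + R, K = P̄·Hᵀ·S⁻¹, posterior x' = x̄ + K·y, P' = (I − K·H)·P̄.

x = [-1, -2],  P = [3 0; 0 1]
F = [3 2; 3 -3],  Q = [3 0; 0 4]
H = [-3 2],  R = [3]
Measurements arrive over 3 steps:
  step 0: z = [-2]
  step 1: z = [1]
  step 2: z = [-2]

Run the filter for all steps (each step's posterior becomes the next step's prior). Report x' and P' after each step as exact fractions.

step 0: x' = [221/217, 158/217], P' = [3778/217 5577/217; 5577/217 8391/217]
step 1: x' = [178580/206729, 370714/206729], P' = [5158599/1653832 7030539/1653832; 7030539/1653832 10724655/1653832]
step 2: x' = [-150368378/2173052791, -2453455558/2173052791], P' = [6799614333/2173052791 9278442144/2173052791; 9278442144/2173052791 14162262654/2173052791]

step 0: x̄ = F·x = [-7, 3]
step 0: P̄ = F·P·Fᵀ + Q = [34 21; 21 40]
step 0: y = z − H·x̄ = [-29]
step 0: S = H·P̄·Hᵀ + R = [217]
step 0: K = P̄·Hᵀ·S⁻¹ = [-60/217; 17/217]
step 0: x' = x̄ + K·y = [221/217, 158/217]
step 0: P' = (I − K·H)·P̄ = [3778/217 5577/217; 5577/217 8391/217]
step 1: x̄ = F·x = [979/217, 27/31]
step 1: P̄ = F·P·Fᵀ + Q = [135141/217 -4725/31; -4725/31 1429/31]
step 1: y = z − H·x̄ = [2776/217]
step 1: S = H·P̄·Hᵀ + R = [1653832/217]
step 1: K = P̄·Hᵀ·S⁻¹ = [-471573/1653832; 119231/1653832]
step 1: x' = x̄ + K·y = [178580/206729, 370714/206729]
step 1: P' = (I − K·H)·P̄ = [5158599/1653832 7030539/1653832; 7030539/1653832 10724655/1653832]
step 2: x̄ = F·x = [1277168/206729, -576402/206729]
step 2: P̄ = F·P·Fᵀ + Q = [178653975/1653832 -9753039/413458; -9753039/413458 2876864/206729]
step 2: y = z − H·x̄ = [4570850/206729]
step 2: S = H·P̄·Hᵀ + R = [2173052791/1653832]
step 2: K = P̄·Hᵀ·S⁻¹ = [-613986237/2173052791; 163066292/2173052791]
step 2: x' = x̄ + K·y = [-150368378/2173052791, -2453455558/2173052791]
step 2: P' = (I − K·H)·P̄ = [6799614333/2173052791 9278442144/2173052791; 9278442144/2173052791 14162262654/2173052791]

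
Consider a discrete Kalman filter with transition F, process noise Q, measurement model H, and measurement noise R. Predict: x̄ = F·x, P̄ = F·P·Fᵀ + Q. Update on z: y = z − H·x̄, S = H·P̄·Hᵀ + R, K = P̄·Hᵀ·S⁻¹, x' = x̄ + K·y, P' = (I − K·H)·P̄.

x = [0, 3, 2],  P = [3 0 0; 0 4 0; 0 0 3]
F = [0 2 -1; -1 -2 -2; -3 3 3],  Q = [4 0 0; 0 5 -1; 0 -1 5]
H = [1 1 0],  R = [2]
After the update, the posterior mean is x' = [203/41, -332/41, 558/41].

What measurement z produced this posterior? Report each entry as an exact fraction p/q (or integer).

x̄ = F·x = [4, -10, 15]
P̄ = F·P·Fᵀ + Q = [23 -10 15; -10 36 -34; 15 -34 95]
S = H·P̄·Hᵀ + R = [41]
K = P̄·Hᵀ·S⁻¹ = [13/41; 26/41; -19/41]
x' − x̄ = [39/41, 78/41, -57/41] = K·y
y = (KᵀK)⁻¹·Kᵀ·(x' − x̄) = [3]
z = y + H·x̄ = [3] + [-6] = [-3]

z = [-3]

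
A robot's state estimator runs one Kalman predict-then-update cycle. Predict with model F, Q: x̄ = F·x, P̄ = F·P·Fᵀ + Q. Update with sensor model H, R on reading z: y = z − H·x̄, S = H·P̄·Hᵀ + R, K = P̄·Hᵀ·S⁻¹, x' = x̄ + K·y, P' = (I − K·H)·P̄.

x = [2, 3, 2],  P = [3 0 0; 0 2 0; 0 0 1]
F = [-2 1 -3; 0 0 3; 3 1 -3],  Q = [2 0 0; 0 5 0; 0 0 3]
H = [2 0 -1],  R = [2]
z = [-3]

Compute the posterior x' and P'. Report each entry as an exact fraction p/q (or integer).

x̄ = F·x = [-7, 6, 3]
P̄ = F·P·Fᵀ + Q = [25 -9 -7; -9 14 -9; -7 -9 41]
y = z − H·x̄ = [14]
S = H·P̄·Hᵀ + R = [171]
K = P̄·Hᵀ·S⁻¹ = [1/3; -1/19; -55/171]
x' = x̄ + K·y = [-7/3, 100/19, -257/171]
P' = (I − K·H)·P̄ = [6 -6 34/3; -6 257/19 -226/19; 34/3 -226/19 3986/171]

x' = [-7/3, 100/19, -257/171]
P' = [6 -6 34/3; -6 257/19 -226/19; 34/3 -226/19 3986/171]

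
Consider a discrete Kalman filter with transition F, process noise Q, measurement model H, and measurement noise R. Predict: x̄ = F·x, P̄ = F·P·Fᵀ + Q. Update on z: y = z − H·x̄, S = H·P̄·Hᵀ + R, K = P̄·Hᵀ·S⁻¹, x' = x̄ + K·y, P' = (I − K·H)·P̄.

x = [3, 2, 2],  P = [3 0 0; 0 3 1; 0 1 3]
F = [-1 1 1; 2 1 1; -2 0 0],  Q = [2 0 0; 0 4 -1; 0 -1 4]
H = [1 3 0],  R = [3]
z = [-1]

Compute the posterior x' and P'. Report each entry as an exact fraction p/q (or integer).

x̄ = F·x = [1, 10, -6]
P̄ = F·P·Fᵀ + Q = [13 2 6; 2 24 -13; 6 -13 16]
y = z − H·x̄ = [-32]
S = H·P̄·Hᵀ + R = [244]
K = P̄·Hᵀ·S⁻¹ = [19/244; 37/122; -33/244]
x' = x̄ + K·y = [-91/61, 18/61, -102/61]
P' = (I − K·H)·P̄ = [2811/244 -459/122 2091/244; -459/122 95/61 -365/122; 2091/244 -365/122 2815/244]

x' = [-91/61, 18/61, -102/61]
P' = [2811/244 -459/122 2091/244; -459/122 95/61 -365/122; 2091/244 -365/122 2815/244]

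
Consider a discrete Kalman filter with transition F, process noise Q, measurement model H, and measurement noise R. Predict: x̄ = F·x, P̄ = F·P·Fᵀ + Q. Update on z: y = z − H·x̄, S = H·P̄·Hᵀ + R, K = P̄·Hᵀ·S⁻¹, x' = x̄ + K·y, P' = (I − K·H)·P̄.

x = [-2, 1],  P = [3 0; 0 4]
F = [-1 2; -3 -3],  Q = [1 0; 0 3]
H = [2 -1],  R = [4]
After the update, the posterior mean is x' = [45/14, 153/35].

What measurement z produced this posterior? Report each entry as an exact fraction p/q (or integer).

z = [2]

x̄ = F·x = [4, 3]
P̄ = F·P·Fᵀ + Q = [20 -15; -15 66]
S = H·P̄·Hᵀ + R = [210]
K = P̄·Hᵀ·S⁻¹ = [11/42; -16/35]
x' − x̄ = [-11/14, 48/35] = K·y
y = (KᵀK)⁻¹·Kᵀ·(x' − x̄) = [-3]
z = y + H·x̄ = [-3] + [5] = [2]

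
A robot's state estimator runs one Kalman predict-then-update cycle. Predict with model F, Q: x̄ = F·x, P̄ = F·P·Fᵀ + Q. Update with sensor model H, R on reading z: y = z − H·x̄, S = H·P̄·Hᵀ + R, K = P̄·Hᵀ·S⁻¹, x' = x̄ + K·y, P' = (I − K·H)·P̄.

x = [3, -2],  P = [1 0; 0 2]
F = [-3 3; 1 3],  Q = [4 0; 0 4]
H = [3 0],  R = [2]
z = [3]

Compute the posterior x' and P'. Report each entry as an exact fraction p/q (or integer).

x̄ = F·x = [-15, -3]
P̄ = F·P·Fᵀ + Q = [31 15; 15 23]
y = z − H·x̄ = [48]
S = H·P̄·Hᵀ + R = [281]
K = P̄·Hᵀ·S⁻¹ = [93/281; 45/281]
x' = x̄ + K·y = [249/281, 1317/281]
P' = (I − K·H)·P̄ = [62/281 30/281; 30/281 4438/281]

x' = [249/281, 1317/281]
P' = [62/281 30/281; 30/281 4438/281]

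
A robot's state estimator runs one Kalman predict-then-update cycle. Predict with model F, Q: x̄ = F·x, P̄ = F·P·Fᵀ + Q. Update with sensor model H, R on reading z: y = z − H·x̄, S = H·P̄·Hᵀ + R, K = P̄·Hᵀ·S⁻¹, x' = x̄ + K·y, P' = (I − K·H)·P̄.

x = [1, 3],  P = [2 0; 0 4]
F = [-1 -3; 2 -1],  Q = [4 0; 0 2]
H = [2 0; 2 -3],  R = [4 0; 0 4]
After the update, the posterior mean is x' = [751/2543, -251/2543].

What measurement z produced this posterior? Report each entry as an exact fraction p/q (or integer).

z = [1, 1]

x̄ = F·x = [-10, -1]
P̄ = F·P·Fᵀ + Q = [42 8; 8 14]
S = H·P̄·Hᵀ + R = [172 120; 120 202]
K = P̄·Hᵀ·S⁻¹ = [1221/2543 30/2543; 794/2543 -799/2543]
x' − x̄ = [26181/2543, 2292/2543] = K·y
y = (KᵀK)⁻¹·Kᵀ·(x' − x̄) = [21, 18]
z = y + H·x̄ = [21, 18] + [-20, -17] = [1, 1]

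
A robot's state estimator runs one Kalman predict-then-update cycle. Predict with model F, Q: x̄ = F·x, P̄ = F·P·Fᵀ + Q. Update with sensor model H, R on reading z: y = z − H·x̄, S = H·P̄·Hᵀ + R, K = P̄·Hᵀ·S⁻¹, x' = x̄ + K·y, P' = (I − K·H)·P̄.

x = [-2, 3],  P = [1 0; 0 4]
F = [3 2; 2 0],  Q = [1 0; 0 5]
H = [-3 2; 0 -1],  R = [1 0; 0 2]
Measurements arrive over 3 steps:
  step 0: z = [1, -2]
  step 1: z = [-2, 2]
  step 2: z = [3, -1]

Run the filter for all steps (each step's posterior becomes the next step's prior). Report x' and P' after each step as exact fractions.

step 0: x' = [630/2189, 10/11], P' = [1834/2189 12/11; 12/11 18/11]
step 1: x' = [-321701/921097, -1409426/921097], P' = [3021961/3684388 976479/921097; 976479/921097 1458442/921097]
step 2: x' = [-3093660359/6041922767, 4538350225/6041922767], P' = [4952686639/6041922767 6401524776/6041922767; 6401524776/6041922767 9562040442/6041922767]

step 0: x̄ = F·x = [0, -4]
step 0: P̄ = F·P·Fᵀ + Q = [26 6; 6 9]
step 0: y = z − H·x̄ = [9, -6]
step 0: S = H·P̄·Hᵀ + R = [199 0; 0 11]
step 0: K = P̄·Hᵀ·S⁻¹ = [-66/199 -6/11; 0 -9/11]
step 0: x' = x̄ + K·y = [630/2189, 10/11]
step 0: P' = (I − K·H)·P̄ = [1834/2189 12/11; 12/11 18/11]
step 1: x̄ = F·x = [5870/2189, 1260/2189]
step 1: P̄ = F·P·Fᵀ + Q = [61679/2189 20556/2189; 20556/2189 18281/2189]
step 1: y = z − H·x̄ = [10712/2189, 5638/2189]
step 1: S = H·P̄·Hᵀ + R = [383752/2189 25106/2189; 25106/2189 22659/2189]
step 1: K = P̄·Hᵀ·S⁻¹ = [-1254051/3684388 -976479/1842194; -12553/921097 -729221/921097]
step 1: x' = x̄ + K·y = [-321701/921097, -1409426/921097]
step 1: P' = (I − K·H)·P̄ = [3021961/3684388 976479/921097; 976479/921097 1458442/921097]
step 2: x̄ = F·x = [-3783955/921097, -643402/921097]
step 2: P̄ = F·P·Fᵀ + Q = [101088101/3684388 16877715/1842194; 16877715/1842194 7627446/921097]
step 2: y = z − H·x̄ = [-7301770/921097, -1564499/921097]
step 2: S = H·P̄·Hᵀ + R = [630451273/3684388 20123361/1842194; 20123361/1842194 9469640/921097]
step 2: K = P̄·Hᵀ·S⁻¹ = [-2055010365/6041922767 -3200762388/6041922767; -80493444/6041922767 -4781020221/6041922767]
step 2: x' = x̄ + K·y = [-3093660359/6041922767, 4538350225/6041922767]
step 2: P' = (I − K·H)·P̄ = [4952686639/6041922767 6401524776/6041922767; 6401524776/6041922767 9562040442/6041922767]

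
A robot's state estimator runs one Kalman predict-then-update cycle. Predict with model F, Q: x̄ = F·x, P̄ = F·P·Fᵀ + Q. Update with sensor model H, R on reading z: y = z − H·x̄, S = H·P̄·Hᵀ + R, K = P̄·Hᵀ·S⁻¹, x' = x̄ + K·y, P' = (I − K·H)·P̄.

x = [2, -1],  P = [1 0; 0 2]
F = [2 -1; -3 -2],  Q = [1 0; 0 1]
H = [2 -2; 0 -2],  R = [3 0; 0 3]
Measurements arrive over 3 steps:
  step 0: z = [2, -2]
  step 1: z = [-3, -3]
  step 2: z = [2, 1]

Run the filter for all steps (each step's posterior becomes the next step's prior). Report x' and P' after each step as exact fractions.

step 0: x' = [1157/505, 532/505], P' = [2991/2525 1446/2525; 1446/2525 1626/2525]
step 1: x' = [-16260/730357, 970173/730357], P' = [2850771/3651785 1233636/3651785; 1233636/3651785 1858596/3651785]
step 2: x' = [-1974215657/3533413421, -3989589238/3533413421], P' = [2760969585/3533413421 1194990018/3533413421; 1194990018/3533413421 1790500308/3533413421]

step 0: x̄ = F·x = [5, -4]
step 0: P̄ = F·P·Fᵀ + Q = [7 -2; -2 18]
step 0: y = z − H·x̄ = [-16, -10]
step 0: S = H·P̄·Hᵀ + R = [119 80; 80 75]
step 0: K = P̄·Hᵀ·S⁻¹ = [206/505 -964/2525; -24/505 -1084/2525]
step 0: x' = x̄ + K·y = [1157/505, 532/505]
step 0: P' = (I − K·H)·P̄ = [2991/2525 1446/2525; 1446/2525 1626/2525]
step 1: x̄ = F·x = [1782/505, -907/101]
step 1: P̄ = F·P·Fᵀ + Q = [10331/2525 -3228/505; -3228/505 2132/101]
step 1: y = z − H·x̄ = [-14149/505, -2117/101]
step 1: S = H·P̄·Hᵀ + R = [391219/2525 55552/505; 55552/505 8831/101]
step 1: K = P̄·Hᵀ·S⁻¹ = [215618/730357 -822424/3651785; -83328/730357 -1239064/3651785]
step 1: x' = x̄ + K·y = [-16260/730357, 970173/730357]
step 1: P' = (I − K·H)·P̄ = [2850771/3651785 1233636/3651785; 1233636/3651785 1858596/3651785]
step 2: x̄ = F·x = [-1002693/730357, -1891566/730357]
step 2: P̄ = F·P·Fᵀ + Q = [11978921/3651785 -2924214/730357; -2924214/730357 10309348/730357]
step 2: y = z − H·x̄ = [-317032/730357, -3052775/730357]
step 2: S = H·P̄·Hᵀ + R = [382026559/3651785 52934248/730357; 52934248/730357 43428463/730357]
step 2: K = P̄·Hᵀ·S⁻¹ = [1043986378/3533413421 -796660012/3533413421; -397006860/3533413421 -1193666872/3533413421]
step 2: x' = x̄ + K·y = [-1974215657/3533413421, -3989589238/3533413421]
step 2: P' = (I − K·H)·P̄ = [2760969585/3533413421 1194990018/3533413421; 1194990018/3533413421 1790500308/3533413421]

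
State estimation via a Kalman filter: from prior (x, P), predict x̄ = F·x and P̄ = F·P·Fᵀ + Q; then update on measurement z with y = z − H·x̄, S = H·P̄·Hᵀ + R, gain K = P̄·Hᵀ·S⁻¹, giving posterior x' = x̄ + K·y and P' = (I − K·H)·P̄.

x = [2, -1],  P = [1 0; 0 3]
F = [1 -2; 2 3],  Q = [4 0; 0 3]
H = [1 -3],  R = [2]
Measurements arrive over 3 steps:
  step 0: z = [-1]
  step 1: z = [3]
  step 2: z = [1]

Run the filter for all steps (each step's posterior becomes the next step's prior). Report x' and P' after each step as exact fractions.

step 0: x' = [1554/421, 657/421], P' = [2932/421 934/421; 934/421 390/421]
step 1: x' = [-23560/79041, -83281/79041], P' = [1306820/237123 439160/237123; 439160/237123 200078/237123]
step 2: x' = [224071034/113012597, 35109779/113012597], P' = [607985128/113012597 203743744/113012597; 203743744/113012597 93283782/113012597]

step 0: x̄ = F·x = [4, 1]
step 0: P̄ = F·P·Fᵀ + Q = [17 -16; -16 34]
step 0: y = z − H·x̄ = [-2]
step 0: S = H·P̄·Hᵀ + R = [421]
step 0: K = P̄·Hᵀ·S⁻¹ = [65/421; -118/421]
step 0: x' = x̄ + K·y = [1554/421, 657/421]
step 0: P' = (I − K·H)·P̄ = [2932/421 934/421; 934/421 390/421]
step 1: x̄ = F·x = [240/421, 5079/421]
step 1: P̄ = F·P·Fᵀ + Q = [2440/421 2590/421; 2590/421 27709/421]
step 1: y = z − H·x̄ = [16260/421]
step 1: S = H·P̄·Hᵀ + R = [237123/421]
step 1: K = P̄·Hᵀ·S⁻¹ = [-5330/237123; -80537/237123]
step 1: x' = x̄ + K·y = [-23560/79041, -83281/79041]
step 1: P' = (I − K·H)·P̄ = [1306820/237123 439160/237123; 439160/237123 200078/237123]
step 2: x̄ = F·x = [143002/79041, -296963/79041]
step 2: P̄ = F·P·Fᵀ + Q = [1298984/237123 974012/237123; 974012/237123 13009271/237123]
step 2: y = z − H·x̄ = [-954850/79041]
step 2: S = H·P̄·Hᵀ + R = [113012597/237123]
step 2: K = P̄·Hᵀ·S⁻¹ = [-1623052/113012597; -38053801/113012597]
step 2: x' = x̄ + K·y = [224071034/113012597, 35109779/113012597]
step 2: P' = (I − K·H)·P̄ = [607985128/113012597 203743744/113012597; 203743744/113012597 93283782/113012597]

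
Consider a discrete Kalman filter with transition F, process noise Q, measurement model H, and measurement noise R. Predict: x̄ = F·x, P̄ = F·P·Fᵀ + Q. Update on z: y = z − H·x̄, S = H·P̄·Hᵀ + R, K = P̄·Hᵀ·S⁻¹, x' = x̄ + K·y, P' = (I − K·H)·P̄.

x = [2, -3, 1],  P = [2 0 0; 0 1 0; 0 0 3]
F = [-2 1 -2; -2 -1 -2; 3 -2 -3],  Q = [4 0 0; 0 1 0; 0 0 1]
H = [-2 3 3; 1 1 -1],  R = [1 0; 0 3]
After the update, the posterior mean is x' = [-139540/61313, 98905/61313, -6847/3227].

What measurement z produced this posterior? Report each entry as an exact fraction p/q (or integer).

z = [3, 2]

x̄ = F·x = [-9, -3, 9]
P̄ = F·P·Fᵀ + Q = [25 19 4; 19 22 8; 4 8 50]
S = H·P̄·Hᵀ + R = [617 -95; -95 114]
K = P̄·Hᵀ·S⁻¹ = [314/3227 26485/61313; 477/3227 25301/61313; 806/3227 -404/3227]
x' − x̄ = [412277/61313, 282844/61313, -35890/3227] = K·y
y = (KᵀK)⁻¹·Kᵀ·(x' − x̄) = [-33, 23]
z = y + H·x̄ = [-33, 23] + [36, -21] = [3, 2]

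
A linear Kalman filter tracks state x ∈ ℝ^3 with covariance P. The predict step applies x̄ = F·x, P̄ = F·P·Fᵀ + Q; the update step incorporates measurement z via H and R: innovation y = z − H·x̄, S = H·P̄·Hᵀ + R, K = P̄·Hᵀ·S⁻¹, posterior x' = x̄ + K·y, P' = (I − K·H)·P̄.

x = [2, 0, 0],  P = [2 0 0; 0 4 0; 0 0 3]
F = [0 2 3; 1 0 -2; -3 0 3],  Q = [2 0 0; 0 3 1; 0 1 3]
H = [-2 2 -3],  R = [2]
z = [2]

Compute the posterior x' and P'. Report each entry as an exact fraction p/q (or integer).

x̄ = F·x = [0, 2, -6]
P̄ = F·P·Fᵀ + Q = [45 -18 27; -18 17 -23; 27 -23 48]
y = z − H·x̄ = [-20]
S = H·P̄·Hᵀ + R = [1426]
K = P̄·Hᵀ·S⁻¹ = [-9/62; 139/1426; -122/713]
x' = x̄ + K·y = [90/31, 36/713, -1838/713]
P' = (I − K·H)·P̄ = [927/62 135/62 -261/31; 135/62 4921/1426 559/713; -261/31 559/713 4456/713]

x' = [90/31, 36/713, -1838/713]
P' = [927/62 135/62 -261/31; 135/62 4921/1426 559/713; -261/31 559/713 4456/713]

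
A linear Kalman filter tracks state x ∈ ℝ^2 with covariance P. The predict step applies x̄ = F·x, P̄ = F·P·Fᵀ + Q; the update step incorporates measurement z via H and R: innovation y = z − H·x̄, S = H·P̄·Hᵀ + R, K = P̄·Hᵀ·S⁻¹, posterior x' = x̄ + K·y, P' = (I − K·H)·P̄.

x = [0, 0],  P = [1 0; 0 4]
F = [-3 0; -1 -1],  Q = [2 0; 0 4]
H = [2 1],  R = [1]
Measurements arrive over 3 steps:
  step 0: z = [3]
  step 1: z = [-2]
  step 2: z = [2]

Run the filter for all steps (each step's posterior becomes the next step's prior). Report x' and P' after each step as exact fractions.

step 0: x̄ = F·x = [0, 0]
step 0: P̄ = F·P·Fᵀ + Q = [11 3; 3 9]
step 0: y = z − H·x̄ = [3]
step 0: S = H·P̄·Hᵀ + R = [66]
step 0: K = P̄·Hᵀ·S⁻¹ = [25/66; 5/22]
step 0: x' = x̄ + K·y = [25/22, 15/22]
step 0: P' = (I − K·H)·P̄ = [101/66 -59/22; -59/22 123/22]
step 1: x̄ = F·x = [-75/22, -20/11]
step 1: P̄ = F·P·Fᵀ + Q = [347/22 -38/11; -38/11 190/33]
step 1: y = z − H·x̄ = [73/11]
step 1: S = H·P̄·Hᵀ + R = [1849/33]
step 1: K = P̄·Hᵀ·S⁻¹ = [927/1849; -38/1849]
step 1: x' = x̄ + K·y = [-303/3698, -3614/1849]
step 1: P' = (I − K·H)·P̄ = [6247/3698 -5320/1849; -5320/1849 10602/1849]
step 2: x̄ = F·x = [909/3698, 7531/3698]
step 2: P̄ = F·P·Fᵀ + Q = [63619/3698 -13179/3698; -13179/3698 20963/3698]
step 2: y = z − H·x̄ = [-1953/3698]
step 2: S = H·P̄·Hᵀ + R = [226421/3698]
step 2: K = P̄·Hᵀ·S⁻¹ = [114059/226421; -415/17417]
step 2: x' = x̄ + K·y = [-4581/226421, 35689/17417]
step 2: P' = (I − K·H)·P̄ = [377291/226421 -49271/17417; -49271/17417 98127/17417]

step 0: x' = [25/22, 15/22], P' = [101/66 -59/22; -59/22 123/22]
step 1: x' = [-303/3698, -3614/1849], P' = [6247/3698 -5320/1849; -5320/1849 10602/1849]
step 2: x' = [-4581/226421, 35689/17417], P' = [377291/226421 -49271/17417; -49271/17417 98127/17417]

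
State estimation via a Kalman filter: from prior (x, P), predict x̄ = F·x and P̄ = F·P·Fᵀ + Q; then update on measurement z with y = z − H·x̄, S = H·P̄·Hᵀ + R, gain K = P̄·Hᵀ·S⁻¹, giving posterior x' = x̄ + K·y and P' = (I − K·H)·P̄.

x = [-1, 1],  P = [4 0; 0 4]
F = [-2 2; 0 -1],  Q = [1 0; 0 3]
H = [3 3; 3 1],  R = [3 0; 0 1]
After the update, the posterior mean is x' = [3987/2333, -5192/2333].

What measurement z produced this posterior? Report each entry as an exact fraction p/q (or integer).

x̄ = F·x = [4, -1]
P̄ = F·P·Fᵀ + Q = [33 -8; -8 7]
S = H·P̄·Hᵀ + R = [219 222; 222 257]
K = P̄·Hᵀ·S⁻¹ = [-309/2333 1093/2333; 1001/2333 -1019/2333]
x' − x̄ = [-5345/2333, -2859/2333] = K·y
y = (KᵀK)⁻¹·Kᵀ·(x' − x̄) = [-11, -8]
z = y + H·x̄ = [-11, -8] + [9, 11] = [-2, 3]

z = [-2, 3]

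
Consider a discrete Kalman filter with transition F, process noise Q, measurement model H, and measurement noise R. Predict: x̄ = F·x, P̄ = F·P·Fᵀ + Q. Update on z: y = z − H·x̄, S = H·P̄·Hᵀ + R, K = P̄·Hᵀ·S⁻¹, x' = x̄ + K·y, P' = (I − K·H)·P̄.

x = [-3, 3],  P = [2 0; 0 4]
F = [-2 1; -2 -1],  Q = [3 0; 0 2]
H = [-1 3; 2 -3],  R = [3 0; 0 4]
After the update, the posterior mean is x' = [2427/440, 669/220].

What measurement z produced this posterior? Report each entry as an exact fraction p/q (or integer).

x̄ = F·x = [9, 3]
P̄ = F·P·Fᵀ + Q = [15 4; 4 14]
S = H·P̄·Hᵀ + R = [120 -120; -120 142]
K = P̄·Hᵀ·S⁻¹ = [289/440 15/22; 329/660 2/11]
x' − x̄ = [-1533/440, 9/220] = K·y
y = (KᵀK)⁻¹·Kᵀ·(x' − x̄) = [3, -8]
z = y + H·x̄ = [3, -8] + [0, 9] = [3, 1]

z = [3, 1]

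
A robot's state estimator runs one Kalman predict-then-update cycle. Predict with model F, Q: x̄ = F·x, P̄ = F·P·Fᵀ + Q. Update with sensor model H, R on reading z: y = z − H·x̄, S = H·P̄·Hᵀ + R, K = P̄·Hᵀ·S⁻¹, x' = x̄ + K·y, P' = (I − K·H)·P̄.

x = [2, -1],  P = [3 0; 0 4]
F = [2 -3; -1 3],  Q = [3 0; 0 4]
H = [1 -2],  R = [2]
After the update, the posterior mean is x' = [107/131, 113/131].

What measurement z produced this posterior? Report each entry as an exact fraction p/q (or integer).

z = [-1]

x̄ = F·x = [7, -5]
P̄ = F·P·Fᵀ + Q = [51 -42; -42 43]
S = H·P̄·Hᵀ + R = [393]
K = P̄·Hᵀ·S⁻¹ = [45/131; -128/393]
x' − x̄ = [-810/131, 768/131] = K·y
y = (KᵀK)⁻¹·Kᵀ·(x' − x̄) = [-18]
z = y + H·x̄ = [-18] + [17] = [-1]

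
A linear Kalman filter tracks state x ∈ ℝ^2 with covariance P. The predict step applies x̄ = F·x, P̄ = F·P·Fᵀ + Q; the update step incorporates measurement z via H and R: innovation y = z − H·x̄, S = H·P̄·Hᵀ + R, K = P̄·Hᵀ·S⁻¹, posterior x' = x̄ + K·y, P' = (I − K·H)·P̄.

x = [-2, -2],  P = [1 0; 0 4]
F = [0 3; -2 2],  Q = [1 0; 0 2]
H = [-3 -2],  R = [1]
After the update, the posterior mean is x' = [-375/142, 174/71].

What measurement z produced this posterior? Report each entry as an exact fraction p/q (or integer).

z = [3]

x̄ = F·x = [-6, 0]
P̄ = F·P·Fᵀ + Q = [37 24; 24 22]
S = H·P̄·Hᵀ + R = [710]
K = P̄·Hᵀ·S⁻¹ = [-159/710; -58/355]
x' − x̄ = [477/142, 174/71] = K·y
y = (KᵀK)⁻¹·Kᵀ·(x' − x̄) = [-15]
z = y + H·x̄ = [-15] + [18] = [3]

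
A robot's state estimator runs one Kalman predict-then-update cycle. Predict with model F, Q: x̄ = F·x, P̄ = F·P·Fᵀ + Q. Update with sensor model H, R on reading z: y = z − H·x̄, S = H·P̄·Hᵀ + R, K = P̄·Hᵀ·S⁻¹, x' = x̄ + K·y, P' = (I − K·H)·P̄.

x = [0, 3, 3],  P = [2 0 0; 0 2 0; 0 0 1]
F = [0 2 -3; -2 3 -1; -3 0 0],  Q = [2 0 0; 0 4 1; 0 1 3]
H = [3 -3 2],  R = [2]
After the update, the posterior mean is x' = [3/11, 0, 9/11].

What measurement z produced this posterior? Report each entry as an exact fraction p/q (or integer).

z = [3]

x̄ = F·x = [-3, 6, 0]
P̄ = F·P·Fᵀ + Q = [19 15 0; 15 31 13; 0 13 21]
S = H·P̄·Hᵀ + R = [110]
K = P̄·Hᵀ·S⁻¹ = [6/55; -1/5; 3/110]
x' − x̄ = [36/11, -6, 9/11] = K·y
y = (KᵀK)⁻¹·Kᵀ·(x' − x̄) = [30]
z = y + H·x̄ = [30] + [-27] = [3]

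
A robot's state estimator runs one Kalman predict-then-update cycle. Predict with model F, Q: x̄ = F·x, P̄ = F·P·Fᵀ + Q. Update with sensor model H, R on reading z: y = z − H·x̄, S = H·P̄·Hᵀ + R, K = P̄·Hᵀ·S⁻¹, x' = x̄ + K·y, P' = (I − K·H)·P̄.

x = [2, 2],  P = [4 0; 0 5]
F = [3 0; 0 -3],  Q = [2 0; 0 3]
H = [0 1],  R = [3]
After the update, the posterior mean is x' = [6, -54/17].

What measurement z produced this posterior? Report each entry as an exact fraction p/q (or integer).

z = [-3]

x̄ = F·x = [6, -6]
P̄ = F·P·Fᵀ + Q = [38 0; 0 48]
S = H·P̄·Hᵀ + R = [51]
K = P̄·Hᵀ·S⁻¹ = [0; 16/17]
x' − x̄ = [0, 48/17] = K·y
y = (KᵀK)⁻¹·Kᵀ·(x' − x̄) = [3]
z = y + H·x̄ = [3] + [-6] = [-3]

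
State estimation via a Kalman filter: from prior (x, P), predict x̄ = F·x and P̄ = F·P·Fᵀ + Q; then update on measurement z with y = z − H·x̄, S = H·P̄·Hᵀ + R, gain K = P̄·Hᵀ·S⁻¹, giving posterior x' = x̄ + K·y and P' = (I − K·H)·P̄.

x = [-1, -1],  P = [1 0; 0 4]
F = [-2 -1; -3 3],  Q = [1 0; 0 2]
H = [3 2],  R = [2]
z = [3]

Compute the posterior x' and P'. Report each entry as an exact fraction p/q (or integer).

x' = [507/199, -456/199]
P' = [1566/199 -2334/199; -2334/199 3577/199]

x̄ = F·x = [3, 0]
P̄ = F·P·Fᵀ + Q = [9 -6; -6 47]
y = z − H·x̄ = [-6]
S = H·P̄·Hᵀ + R = [199]
K = P̄·Hᵀ·S⁻¹ = [15/199; 76/199]
x' = x̄ + K·y = [507/199, -456/199]
P' = (I − K·H)·P̄ = [1566/199 -2334/199; -2334/199 3577/199]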